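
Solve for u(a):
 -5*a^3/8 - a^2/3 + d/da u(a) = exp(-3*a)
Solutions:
 u(a) = C1 + 5*a^4/32 + a^3/9 - exp(-3*a)/3


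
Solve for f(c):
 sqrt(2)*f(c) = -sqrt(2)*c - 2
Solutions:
 f(c) = -c - sqrt(2)


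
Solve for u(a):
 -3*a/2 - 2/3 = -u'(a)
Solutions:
 u(a) = C1 + 3*a^2/4 + 2*a/3


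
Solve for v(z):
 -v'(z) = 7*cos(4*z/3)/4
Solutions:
 v(z) = C1 - 21*sin(4*z/3)/16


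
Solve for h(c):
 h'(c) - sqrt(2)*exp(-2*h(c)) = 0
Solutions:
 h(c) = log(-sqrt(C1 + 2*sqrt(2)*c))
 h(c) = log(C1 + 2*sqrt(2)*c)/2


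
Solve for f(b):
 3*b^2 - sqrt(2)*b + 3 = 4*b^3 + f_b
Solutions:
 f(b) = C1 - b^4 + b^3 - sqrt(2)*b^2/2 + 3*b


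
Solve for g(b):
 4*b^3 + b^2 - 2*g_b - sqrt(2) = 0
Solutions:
 g(b) = C1 + b^4/2 + b^3/6 - sqrt(2)*b/2


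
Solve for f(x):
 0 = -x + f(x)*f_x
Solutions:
 f(x) = -sqrt(C1 + x^2)
 f(x) = sqrt(C1 + x^2)


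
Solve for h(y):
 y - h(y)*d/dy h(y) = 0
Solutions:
 h(y) = -sqrt(C1 + y^2)
 h(y) = sqrt(C1 + y^2)


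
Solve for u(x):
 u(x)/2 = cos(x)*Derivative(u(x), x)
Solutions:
 u(x) = C1*(sin(x) + 1)^(1/4)/(sin(x) - 1)^(1/4)


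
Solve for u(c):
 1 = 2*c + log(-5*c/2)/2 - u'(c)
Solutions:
 u(c) = C1 + c^2 + c*log(-c)/2 + c*(-3/2 - log(2) + log(10)/2)


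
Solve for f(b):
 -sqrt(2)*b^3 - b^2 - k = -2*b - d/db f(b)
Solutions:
 f(b) = C1 + sqrt(2)*b^4/4 + b^3/3 - b^2 + b*k


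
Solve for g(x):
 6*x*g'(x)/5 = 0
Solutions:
 g(x) = C1


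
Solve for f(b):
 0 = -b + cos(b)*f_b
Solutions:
 f(b) = C1 + Integral(b/cos(b), b)


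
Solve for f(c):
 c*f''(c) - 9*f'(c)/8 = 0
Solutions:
 f(c) = C1 + C2*c^(17/8)


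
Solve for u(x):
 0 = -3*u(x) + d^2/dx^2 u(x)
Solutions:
 u(x) = C1*exp(-sqrt(3)*x) + C2*exp(sqrt(3)*x)


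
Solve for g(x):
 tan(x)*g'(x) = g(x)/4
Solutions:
 g(x) = C1*sin(x)^(1/4)


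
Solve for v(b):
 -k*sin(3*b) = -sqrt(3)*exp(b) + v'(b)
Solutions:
 v(b) = C1 + k*cos(3*b)/3 + sqrt(3)*exp(b)


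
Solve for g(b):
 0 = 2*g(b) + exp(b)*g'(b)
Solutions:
 g(b) = C1*exp(2*exp(-b))


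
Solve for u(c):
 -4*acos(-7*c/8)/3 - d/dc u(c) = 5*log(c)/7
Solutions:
 u(c) = C1 - 5*c*log(c)/7 - 4*c*acos(-7*c/8)/3 + 5*c/7 - 4*sqrt(64 - 49*c^2)/21


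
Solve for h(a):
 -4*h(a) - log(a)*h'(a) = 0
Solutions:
 h(a) = C1*exp(-4*li(a))


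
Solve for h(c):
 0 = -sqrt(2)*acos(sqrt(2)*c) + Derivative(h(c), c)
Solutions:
 h(c) = C1 + sqrt(2)*(c*acos(sqrt(2)*c) - sqrt(2)*sqrt(1 - 2*c^2)/2)


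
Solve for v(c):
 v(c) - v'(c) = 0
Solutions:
 v(c) = C1*exp(c)


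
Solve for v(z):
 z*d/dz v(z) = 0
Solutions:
 v(z) = C1


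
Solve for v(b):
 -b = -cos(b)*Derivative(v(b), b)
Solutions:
 v(b) = C1 + Integral(b/cos(b), b)


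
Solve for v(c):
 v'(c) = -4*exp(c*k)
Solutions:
 v(c) = C1 - 4*exp(c*k)/k


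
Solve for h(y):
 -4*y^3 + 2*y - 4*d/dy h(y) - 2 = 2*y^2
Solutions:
 h(y) = C1 - y^4/4 - y^3/6 + y^2/4 - y/2


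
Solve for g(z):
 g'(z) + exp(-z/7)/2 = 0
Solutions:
 g(z) = C1 + 7*exp(-z/7)/2


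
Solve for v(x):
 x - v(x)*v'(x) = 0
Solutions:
 v(x) = -sqrt(C1 + x^2)
 v(x) = sqrt(C1 + x^2)


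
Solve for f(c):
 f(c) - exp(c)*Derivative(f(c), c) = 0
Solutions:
 f(c) = C1*exp(-exp(-c))


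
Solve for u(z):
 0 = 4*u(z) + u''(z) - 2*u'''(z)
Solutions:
 u(z) = C1*exp(z*(-(12*sqrt(327) + 217)^(1/3) - 1/(12*sqrt(327) + 217)^(1/3) + 2)/12)*sin(sqrt(3)*z*(-(12*sqrt(327) + 217)^(1/3) + (12*sqrt(327) + 217)^(-1/3))/12) + C2*exp(z*(-(12*sqrt(327) + 217)^(1/3) - 1/(12*sqrt(327) + 217)^(1/3) + 2)/12)*cos(sqrt(3)*z*(-(12*sqrt(327) + 217)^(1/3) + (12*sqrt(327) + 217)^(-1/3))/12) + C3*exp(z*((12*sqrt(327) + 217)^(-1/3) + 1 + (12*sqrt(327) + 217)^(1/3))/6)


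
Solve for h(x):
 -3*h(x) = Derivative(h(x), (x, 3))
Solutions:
 h(x) = C3*exp(-3^(1/3)*x) + (C1*sin(3^(5/6)*x/2) + C2*cos(3^(5/6)*x/2))*exp(3^(1/3)*x/2)


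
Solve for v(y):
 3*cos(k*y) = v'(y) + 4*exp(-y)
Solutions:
 v(y) = C1 + 4*exp(-y) + 3*sin(k*y)/k


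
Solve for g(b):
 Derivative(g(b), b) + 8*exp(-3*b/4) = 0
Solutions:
 g(b) = C1 + 32*exp(-3*b/4)/3


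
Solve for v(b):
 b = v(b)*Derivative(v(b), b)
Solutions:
 v(b) = -sqrt(C1 + b^2)
 v(b) = sqrt(C1 + b^2)


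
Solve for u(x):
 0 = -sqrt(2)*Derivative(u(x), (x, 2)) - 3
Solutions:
 u(x) = C1 + C2*x - 3*sqrt(2)*x^2/4


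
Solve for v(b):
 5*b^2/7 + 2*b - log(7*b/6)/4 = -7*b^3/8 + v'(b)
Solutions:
 v(b) = C1 + 7*b^4/32 + 5*b^3/21 + b^2 - b*log(b)/4 - b*log(7)/4 + b/4 + b*log(6)/4


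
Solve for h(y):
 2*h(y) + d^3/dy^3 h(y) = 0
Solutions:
 h(y) = C3*exp(-2^(1/3)*y) + (C1*sin(2^(1/3)*sqrt(3)*y/2) + C2*cos(2^(1/3)*sqrt(3)*y/2))*exp(2^(1/3)*y/2)


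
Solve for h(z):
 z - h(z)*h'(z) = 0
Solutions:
 h(z) = -sqrt(C1 + z^2)
 h(z) = sqrt(C1 + z^2)


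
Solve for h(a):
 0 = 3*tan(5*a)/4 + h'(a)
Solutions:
 h(a) = C1 + 3*log(cos(5*a))/20


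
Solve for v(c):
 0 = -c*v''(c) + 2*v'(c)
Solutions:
 v(c) = C1 + C2*c^3


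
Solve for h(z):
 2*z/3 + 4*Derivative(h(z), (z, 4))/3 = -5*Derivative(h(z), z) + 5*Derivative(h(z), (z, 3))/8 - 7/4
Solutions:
 h(z) = C1 + C2*exp(z*(5*5^(2/3)/(64*sqrt(36714) + 12263)^(1/3) + 10 + 5^(1/3)*(64*sqrt(36714) + 12263)^(1/3))/64)*sin(sqrt(3)*5^(1/3)*z*(-(64*sqrt(36714) + 12263)^(1/3) + 5*5^(1/3)/(64*sqrt(36714) + 12263)^(1/3))/64) + C3*exp(z*(5*5^(2/3)/(64*sqrt(36714) + 12263)^(1/3) + 10 + 5^(1/3)*(64*sqrt(36714) + 12263)^(1/3))/64)*cos(sqrt(3)*5^(1/3)*z*(-(64*sqrt(36714) + 12263)^(1/3) + 5*5^(1/3)/(64*sqrt(36714) + 12263)^(1/3))/64) + C4*exp(z*(-5^(1/3)*(64*sqrt(36714) + 12263)^(1/3) - 5*5^(2/3)/(64*sqrt(36714) + 12263)^(1/3) + 5)/32) - z^2/15 - 7*z/20


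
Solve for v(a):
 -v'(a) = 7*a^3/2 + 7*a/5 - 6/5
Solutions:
 v(a) = C1 - 7*a^4/8 - 7*a^2/10 + 6*a/5


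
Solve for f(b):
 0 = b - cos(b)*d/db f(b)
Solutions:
 f(b) = C1 + Integral(b/cos(b), b)


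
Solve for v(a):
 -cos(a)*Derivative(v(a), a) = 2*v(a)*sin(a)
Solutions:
 v(a) = C1*cos(a)^2


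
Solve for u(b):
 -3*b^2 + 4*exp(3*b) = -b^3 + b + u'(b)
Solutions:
 u(b) = C1 + b^4/4 - b^3 - b^2/2 + 4*exp(3*b)/3


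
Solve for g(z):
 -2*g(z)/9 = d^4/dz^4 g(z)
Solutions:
 g(z) = (C1*sin(2^(3/4)*sqrt(3)*z/6) + C2*cos(2^(3/4)*sqrt(3)*z/6))*exp(-2^(3/4)*sqrt(3)*z/6) + (C3*sin(2^(3/4)*sqrt(3)*z/6) + C4*cos(2^(3/4)*sqrt(3)*z/6))*exp(2^(3/4)*sqrt(3)*z/6)


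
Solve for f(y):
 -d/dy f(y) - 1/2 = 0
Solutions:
 f(y) = C1 - y/2


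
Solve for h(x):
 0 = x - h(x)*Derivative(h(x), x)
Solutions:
 h(x) = -sqrt(C1 + x^2)
 h(x) = sqrt(C1 + x^2)


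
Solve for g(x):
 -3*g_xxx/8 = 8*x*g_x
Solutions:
 g(x) = C1 + Integral(C2*airyai(-4*3^(2/3)*x/3) + C3*airybi(-4*3^(2/3)*x/3), x)


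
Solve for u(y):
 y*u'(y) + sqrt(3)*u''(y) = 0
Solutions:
 u(y) = C1 + C2*erf(sqrt(2)*3^(3/4)*y/6)


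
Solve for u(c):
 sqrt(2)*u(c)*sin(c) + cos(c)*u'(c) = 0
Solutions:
 u(c) = C1*cos(c)^(sqrt(2))


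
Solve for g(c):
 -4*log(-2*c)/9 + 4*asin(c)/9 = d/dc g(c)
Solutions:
 g(c) = C1 - 4*c*log(-c)/9 + 4*c*asin(c)/9 - 4*c*log(2)/9 + 4*c/9 + 4*sqrt(1 - c^2)/9


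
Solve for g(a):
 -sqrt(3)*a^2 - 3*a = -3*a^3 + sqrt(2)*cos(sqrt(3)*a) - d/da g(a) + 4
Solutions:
 g(a) = C1 - 3*a^4/4 + sqrt(3)*a^3/3 + 3*a^2/2 + 4*a + sqrt(6)*sin(sqrt(3)*a)/3


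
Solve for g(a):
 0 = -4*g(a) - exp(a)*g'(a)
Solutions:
 g(a) = C1*exp(4*exp(-a))


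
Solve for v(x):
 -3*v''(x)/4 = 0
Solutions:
 v(x) = C1 + C2*x


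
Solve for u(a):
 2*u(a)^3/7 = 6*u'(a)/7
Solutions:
 u(a) = -sqrt(6)*sqrt(-1/(C1 + a))/2
 u(a) = sqrt(6)*sqrt(-1/(C1 + a))/2


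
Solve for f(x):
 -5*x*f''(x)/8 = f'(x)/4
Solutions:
 f(x) = C1 + C2*x^(3/5)


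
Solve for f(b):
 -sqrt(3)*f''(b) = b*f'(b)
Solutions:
 f(b) = C1 + C2*erf(sqrt(2)*3^(3/4)*b/6)


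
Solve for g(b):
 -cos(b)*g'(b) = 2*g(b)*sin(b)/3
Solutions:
 g(b) = C1*cos(b)^(2/3)


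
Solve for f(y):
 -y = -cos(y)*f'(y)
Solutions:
 f(y) = C1 + Integral(y/cos(y), y)


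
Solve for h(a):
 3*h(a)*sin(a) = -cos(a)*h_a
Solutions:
 h(a) = C1*cos(a)^3


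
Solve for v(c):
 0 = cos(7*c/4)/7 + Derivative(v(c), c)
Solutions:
 v(c) = C1 - 4*sin(7*c/4)/49


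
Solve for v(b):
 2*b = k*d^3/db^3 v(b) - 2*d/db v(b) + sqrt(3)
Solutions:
 v(b) = C1 + C2*exp(-sqrt(2)*b*sqrt(1/k)) + C3*exp(sqrt(2)*b*sqrt(1/k)) - b^2/2 + sqrt(3)*b/2


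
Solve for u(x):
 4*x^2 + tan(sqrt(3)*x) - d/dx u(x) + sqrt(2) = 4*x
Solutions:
 u(x) = C1 + 4*x^3/3 - 2*x^2 + sqrt(2)*x - sqrt(3)*log(cos(sqrt(3)*x))/3


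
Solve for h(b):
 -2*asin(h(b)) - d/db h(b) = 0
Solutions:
 Integral(1/asin(_y), (_y, h(b))) = C1 - 2*b


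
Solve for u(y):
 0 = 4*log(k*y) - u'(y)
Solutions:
 u(y) = C1 + 4*y*log(k*y) - 4*y


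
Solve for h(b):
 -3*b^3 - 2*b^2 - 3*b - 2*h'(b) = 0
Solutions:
 h(b) = C1 - 3*b^4/8 - b^3/3 - 3*b^2/4


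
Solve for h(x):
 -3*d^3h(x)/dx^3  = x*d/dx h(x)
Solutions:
 h(x) = C1 + Integral(C2*airyai(-3^(2/3)*x/3) + C3*airybi(-3^(2/3)*x/3), x)


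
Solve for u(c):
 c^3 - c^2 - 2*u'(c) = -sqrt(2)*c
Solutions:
 u(c) = C1 + c^4/8 - c^3/6 + sqrt(2)*c^2/4


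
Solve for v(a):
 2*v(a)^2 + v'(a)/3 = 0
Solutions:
 v(a) = 1/(C1 + 6*a)


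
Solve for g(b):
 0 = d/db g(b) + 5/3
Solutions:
 g(b) = C1 - 5*b/3


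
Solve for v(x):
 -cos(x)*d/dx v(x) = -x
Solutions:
 v(x) = C1 + Integral(x/cos(x), x)


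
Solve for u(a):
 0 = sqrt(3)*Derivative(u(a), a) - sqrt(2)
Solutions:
 u(a) = C1 + sqrt(6)*a/3


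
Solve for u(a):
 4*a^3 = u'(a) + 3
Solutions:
 u(a) = C1 + a^4 - 3*a


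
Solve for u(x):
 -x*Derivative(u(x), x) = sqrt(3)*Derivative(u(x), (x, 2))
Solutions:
 u(x) = C1 + C2*erf(sqrt(2)*3^(3/4)*x/6)


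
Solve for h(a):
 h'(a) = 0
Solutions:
 h(a) = C1


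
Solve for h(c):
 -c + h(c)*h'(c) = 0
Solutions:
 h(c) = -sqrt(C1 + c^2)
 h(c) = sqrt(C1 + c^2)


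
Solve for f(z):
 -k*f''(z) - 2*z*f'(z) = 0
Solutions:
 f(z) = C1 + C2*sqrt(k)*erf(z*sqrt(1/k))


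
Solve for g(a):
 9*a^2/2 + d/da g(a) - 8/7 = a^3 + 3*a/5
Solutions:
 g(a) = C1 + a^4/4 - 3*a^3/2 + 3*a^2/10 + 8*a/7


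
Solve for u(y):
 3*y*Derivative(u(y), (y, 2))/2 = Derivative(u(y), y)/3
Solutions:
 u(y) = C1 + C2*y^(11/9)


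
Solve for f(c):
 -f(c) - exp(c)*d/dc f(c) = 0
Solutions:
 f(c) = C1*exp(exp(-c))


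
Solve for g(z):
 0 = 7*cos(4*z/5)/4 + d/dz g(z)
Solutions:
 g(z) = C1 - 35*sin(4*z/5)/16


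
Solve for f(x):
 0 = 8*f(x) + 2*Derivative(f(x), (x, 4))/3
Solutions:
 f(x) = (C1*sin(3^(1/4)*x) + C2*cos(3^(1/4)*x))*exp(-3^(1/4)*x) + (C3*sin(3^(1/4)*x) + C4*cos(3^(1/4)*x))*exp(3^(1/4)*x)


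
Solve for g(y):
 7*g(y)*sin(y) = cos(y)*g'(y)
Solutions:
 g(y) = C1/cos(y)^7


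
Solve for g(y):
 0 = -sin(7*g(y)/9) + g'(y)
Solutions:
 -y + 9*log(cos(7*g(y)/9) - 1)/14 - 9*log(cos(7*g(y)/9) + 1)/14 = C1


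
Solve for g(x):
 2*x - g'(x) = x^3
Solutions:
 g(x) = C1 - x^4/4 + x^2


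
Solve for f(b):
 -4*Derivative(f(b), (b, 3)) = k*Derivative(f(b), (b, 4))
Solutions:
 f(b) = C1 + C2*b + C3*b^2 + C4*exp(-4*b/k)


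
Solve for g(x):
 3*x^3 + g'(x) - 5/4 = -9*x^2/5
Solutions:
 g(x) = C1 - 3*x^4/4 - 3*x^3/5 + 5*x/4


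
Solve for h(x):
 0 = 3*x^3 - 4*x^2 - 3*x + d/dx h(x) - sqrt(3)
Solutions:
 h(x) = C1 - 3*x^4/4 + 4*x^3/3 + 3*x^2/2 + sqrt(3)*x


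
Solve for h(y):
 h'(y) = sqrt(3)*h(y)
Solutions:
 h(y) = C1*exp(sqrt(3)*y)


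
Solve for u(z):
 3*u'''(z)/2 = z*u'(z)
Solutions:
 u(z) = C1 + Integral(C2*airyai(2^(1/3)*3^(2/3)*z/3) + C3*airybi(2^(1/3)*3^(2/3)*z/3), z)


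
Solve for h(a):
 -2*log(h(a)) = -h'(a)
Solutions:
 li(h(a)) = C1 + 2*a


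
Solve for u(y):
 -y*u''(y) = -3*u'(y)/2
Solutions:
 u(y) = C1 + C2*y^(5/2)


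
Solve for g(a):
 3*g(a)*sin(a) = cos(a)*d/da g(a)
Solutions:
 g(a) = C1/cos(a)^3


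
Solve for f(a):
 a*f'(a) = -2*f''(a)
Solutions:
 f(a) = C1 + C2*erf(a/2)


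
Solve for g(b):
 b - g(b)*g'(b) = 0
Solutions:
 g(b) = -sqrt(C1 + b^2)
 g(b) = sqrt(C1 + b^2)


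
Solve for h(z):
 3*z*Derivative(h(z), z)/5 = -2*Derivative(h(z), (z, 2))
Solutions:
 h(z) = C1 + C2*erf(sqrt(15)*z/10)


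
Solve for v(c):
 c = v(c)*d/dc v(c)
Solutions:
 v(c) = -sqrt(C1 + c^2)
 v(c) = sqrt(C1 + c^2)


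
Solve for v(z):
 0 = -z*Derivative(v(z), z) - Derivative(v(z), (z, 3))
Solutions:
 v(z) = C1 + Integral(C2*airyai(-z) + C3*airybi(-z), z)


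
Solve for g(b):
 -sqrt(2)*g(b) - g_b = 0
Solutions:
 g(b) = C1*exp(-sqrt(2)*b)


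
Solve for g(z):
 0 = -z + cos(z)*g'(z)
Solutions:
 g(z) = C1 + Integral(z/cos(z), z)


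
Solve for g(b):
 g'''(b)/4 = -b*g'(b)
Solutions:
 g(b) = C1 + Integral(C2*airyai(-2^(2/3)*b) + C3*airybi(-2^(2/3)*b), b)


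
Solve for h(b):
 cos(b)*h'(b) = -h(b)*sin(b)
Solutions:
 h(b) = C1*cos(b)


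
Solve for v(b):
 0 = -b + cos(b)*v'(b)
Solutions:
 v(b) = C1 + Integral(b/cos(b), b)


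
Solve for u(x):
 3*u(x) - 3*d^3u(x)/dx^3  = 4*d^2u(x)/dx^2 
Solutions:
 u(x) = C1*exp(-x*(32*2^(1/3)/(27*sqrt(473) + 601)^(1/3) + 16 + 2^(2/3)*(27*sqrt(473) + 601)^(1/3))/36)*sin(2^(1/3)*sqrt(3)*x*(-2^(1/3)*(27*sqrt(473) + 601)^(1/3) + 32/(27*sqrt(473) + 601)^(1/3))/36) + C2*exp(-x*(32*2^(1/3)/(27*sqrt(473) + 601)^(1/3) + 16 + 2^(2/3)*(27*sqrt(473) + 601)^(1/3))/36)*cos(2^(1/3)*sqrt(3)*x*(-2^(1/3)*(27*sqrt(473) + 601)^(1/3) + 32/(27*sqrt(473) + 601)^(1/3))/36) + C3*exp(x*(-8 + 32*2^(1/3)/(27*sqrt(473) + 601)^(1/3) + 2^(2/3)*(27*sqrt(473) + 601)^(1/3))/18)


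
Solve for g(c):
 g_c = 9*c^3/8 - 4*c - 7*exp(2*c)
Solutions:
 g(c) = C1 + 9*c^4/32 - 2*c^2 - 7*exp(2*c)/2


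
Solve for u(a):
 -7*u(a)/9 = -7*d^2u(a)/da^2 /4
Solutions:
 u(a) = C1*exp(-2*a/3) + C2*exp(2*a/3)


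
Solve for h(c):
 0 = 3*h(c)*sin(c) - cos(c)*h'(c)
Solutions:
 h(c) = C1/cos(c)^3


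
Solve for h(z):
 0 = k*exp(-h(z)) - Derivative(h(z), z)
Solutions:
 h(z) = log(C1 + k*z)


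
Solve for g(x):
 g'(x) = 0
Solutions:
 g(x) = C1


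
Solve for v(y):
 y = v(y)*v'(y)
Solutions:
 v(y) = -sqrt(C1 + y^2)
 v(y) = sqrt(C1 + y^2)


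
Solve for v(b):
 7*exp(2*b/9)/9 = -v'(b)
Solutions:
 v(b) = C1 - 7*exp(2*b/9)/2


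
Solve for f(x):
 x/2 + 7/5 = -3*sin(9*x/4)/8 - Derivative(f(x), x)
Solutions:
 f(x) = C1 - x^2/4 - 7*x/5 + cos(9*x/4)/6


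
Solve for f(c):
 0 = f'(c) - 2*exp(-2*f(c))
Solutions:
 f(c) = log(-sqrt(C1 + 4*c))
 f(c) = log(C1 + 4*c)/2


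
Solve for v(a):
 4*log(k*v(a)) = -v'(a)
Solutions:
 li(k*v(a))/k = C1 - 4*a


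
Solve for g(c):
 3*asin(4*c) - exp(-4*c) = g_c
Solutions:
 g(c) = C1 + 3*c*asin(4*c) + 3*sqrt(1 - 16*c^2)/4 + exp(-4*c)/4


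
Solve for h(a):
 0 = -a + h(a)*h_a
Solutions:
 h(a) = -sqrt(C1 + a^2)
 h(a) = sqrt(C1 + a^2)


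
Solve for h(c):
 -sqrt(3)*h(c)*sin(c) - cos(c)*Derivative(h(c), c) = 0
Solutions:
 h(c) = C1*cos(c)^(sqrt(3))


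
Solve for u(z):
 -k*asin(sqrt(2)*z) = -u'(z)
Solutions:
 u(z) = C1 + k*(z*asin(sqrt(2)*z) + sqrt(2)*sqrt(1 - 2*z^2)/2)


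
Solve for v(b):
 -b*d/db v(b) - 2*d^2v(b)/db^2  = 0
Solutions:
 v(b) = C1 + C2*erf(b/2)


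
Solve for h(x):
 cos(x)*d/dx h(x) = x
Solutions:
 h(x) = C1 + Integral(x/cos(x), x)


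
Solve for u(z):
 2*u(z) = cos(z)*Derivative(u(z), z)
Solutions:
 u(z) = C1*(sin(z) + 1)/(sin(z) - 1)


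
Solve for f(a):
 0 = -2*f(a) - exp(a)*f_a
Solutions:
 f(a) = C1*exp(2*exp(-a))


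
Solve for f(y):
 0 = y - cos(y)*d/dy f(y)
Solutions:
 f(y) = C1 + Integral(y/cos(y), y)


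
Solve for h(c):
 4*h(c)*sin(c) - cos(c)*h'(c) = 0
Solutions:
 h(c) = C1/cos(c)^4


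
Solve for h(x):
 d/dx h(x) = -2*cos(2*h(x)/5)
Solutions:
 2*x - 5*log(sin(2*h(x)/5) - 1)/4 + 5*log(sin(2*h(x)/5) + 1)/4 = C1


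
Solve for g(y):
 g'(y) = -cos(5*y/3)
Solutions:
 g(y) = C1 - 3*sin(5*y/3)/5


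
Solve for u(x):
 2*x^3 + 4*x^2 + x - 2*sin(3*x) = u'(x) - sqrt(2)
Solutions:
 u(x) = C1 + x^4/2 + 4*x^3/3 + x^2/2 + sqrt(2)*x + 2*cos(3*x)/3


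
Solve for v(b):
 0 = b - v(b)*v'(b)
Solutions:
 v(b) = -sqrt(C1 + b^2)
 v(b) = sqrt(C1 + b^2)


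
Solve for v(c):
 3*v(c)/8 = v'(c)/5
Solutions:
 v(c) = C1*exp(15*c/8)


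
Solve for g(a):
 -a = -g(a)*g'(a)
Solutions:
 g(a) = -sqrt(C1 + a^2)
 g(a) = sqrt(C1 + a^2)


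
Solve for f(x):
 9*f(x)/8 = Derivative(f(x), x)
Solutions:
 f(x) = C1*exp(9*x/8)


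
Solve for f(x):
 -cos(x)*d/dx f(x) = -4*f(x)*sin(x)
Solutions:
 f(x) = C1/cos(x)^4


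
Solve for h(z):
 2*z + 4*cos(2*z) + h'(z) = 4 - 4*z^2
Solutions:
 h(z) = C1 - 4*z^3/3 - z^2 + 4*z - 4*sin(z)*cos(z)


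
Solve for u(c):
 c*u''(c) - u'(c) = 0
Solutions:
 u(c) = C1 + C2*c^2


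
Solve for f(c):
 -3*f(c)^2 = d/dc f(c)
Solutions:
 f(c) = 1/(C1 + 3*c)


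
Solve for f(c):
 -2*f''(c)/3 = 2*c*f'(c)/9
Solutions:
 f(c) = C1 + C2*erf(sqrt(6)*c/6)


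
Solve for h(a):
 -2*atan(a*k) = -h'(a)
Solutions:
 h(a) = C1 + 2*Piecewise((a*atan(a*k) - log(a^2*k^2 + 1)/(2*k), Ne(k, 0)), (0, True))


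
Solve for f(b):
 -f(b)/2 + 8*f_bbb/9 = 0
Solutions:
 f(b) = C3*exp(6^(2/3)*b/4) + (C1*sin(3*2^(2/3)*3^(1/6)*b/8) + C2*cos(3*2^(2/3)*3^(1/6)*b/8))*exp(-6^(2/3)*b/8)


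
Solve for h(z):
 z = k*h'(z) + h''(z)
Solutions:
 h(z) = C1 + C2*exp(-k*z) + z^2/(2*k) - z/k^2


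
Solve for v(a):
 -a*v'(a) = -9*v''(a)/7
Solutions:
 v(a) = C1 + C2*erfi(sqrt(14)*a/6)


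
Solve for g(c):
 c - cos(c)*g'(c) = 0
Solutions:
 g(c) = C1 + Integral(c/cos(c), c)


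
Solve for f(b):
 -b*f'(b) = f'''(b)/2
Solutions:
 f(b) = C1 + Integral(C2*airyai(-2^(1/3)*b) + C3*airybi(-2^(1/3)*b), b)


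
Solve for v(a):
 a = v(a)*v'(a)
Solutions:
 v(a) = -sqrt(C1 + a^2)
 v(a) = sqrt(C1 + a^2)


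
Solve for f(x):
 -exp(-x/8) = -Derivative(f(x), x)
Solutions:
 f(x) = C1 - 8*exp(-x/8)


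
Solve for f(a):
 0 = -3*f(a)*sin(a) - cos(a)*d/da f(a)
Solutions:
 f(a) = C1*cos(a)^3


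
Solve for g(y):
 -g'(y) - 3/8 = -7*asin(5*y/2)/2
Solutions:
 g(y) = C1 + 7*y*asin(5*y/2)/2 - 3*y/8 + 7*sqrt(4 - 25*y^2)/10


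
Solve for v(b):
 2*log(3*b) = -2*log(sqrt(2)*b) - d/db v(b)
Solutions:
 v(b) = C1 - 4*b*log(b) - b*log(18) + 4*b


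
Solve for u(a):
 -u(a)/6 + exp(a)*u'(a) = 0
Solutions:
 u(a) = C1*exp(-exp(-a)/6)


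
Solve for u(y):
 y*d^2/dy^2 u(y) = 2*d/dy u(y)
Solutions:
 u(y) = C1 + C2*y^3


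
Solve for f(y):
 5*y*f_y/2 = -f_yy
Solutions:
 f(y) = C1 + C2*erf(sqrt(5)*y/2)


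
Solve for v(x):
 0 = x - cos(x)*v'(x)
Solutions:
 v(x) = C1 + Integral(x/cos(x), x)


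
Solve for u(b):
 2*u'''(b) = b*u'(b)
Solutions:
 u(b) = C1 + Integral(C2*airyai(2^(2/3)*b/2) + C3*airybi(2^(2/3)*b/2), b)


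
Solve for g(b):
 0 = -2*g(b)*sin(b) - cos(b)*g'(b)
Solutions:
 g(b) = C1*cos(b)^2


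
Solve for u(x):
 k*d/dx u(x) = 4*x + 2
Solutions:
 u(x) = C1 + 2*x^2/k + 2*x/k


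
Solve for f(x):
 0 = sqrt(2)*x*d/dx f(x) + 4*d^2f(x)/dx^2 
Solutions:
 f(x) = C1 + C2*erf(2^(3/4)*x/4)


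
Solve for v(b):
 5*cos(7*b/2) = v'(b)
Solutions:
 v(b) = C1 + 10*sin(7*b/2)/7


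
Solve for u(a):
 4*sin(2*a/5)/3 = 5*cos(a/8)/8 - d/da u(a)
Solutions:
 u(a) = C1 + 5*sin(a/8) + 10*cos(2*a/5)/3


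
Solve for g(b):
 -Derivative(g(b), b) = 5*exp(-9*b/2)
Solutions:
 g(b) = C1 + 10*exp(-9*b/2)/9


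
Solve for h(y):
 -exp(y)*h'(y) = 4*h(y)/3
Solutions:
 h(y) = C1*exp(4*exp(-y)/3)


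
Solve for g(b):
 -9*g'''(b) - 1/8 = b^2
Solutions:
 g(b) = C1 + C2*b + C3*b^2 - b^5/540 - b^3/432


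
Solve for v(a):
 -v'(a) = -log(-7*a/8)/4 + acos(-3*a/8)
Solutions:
 v(a) = C1 + a*log(-a)/4 - a*acos(-3*a/8) - a*log(2) - a/4 + a*log(14)/4 - sqrt(64 - 9*a^2)/3


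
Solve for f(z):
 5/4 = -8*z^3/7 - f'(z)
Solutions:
 f(z) = C1 - 2*z^4/7 - 5*z/4


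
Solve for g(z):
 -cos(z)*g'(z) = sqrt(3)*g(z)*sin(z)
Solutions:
 g(z) = C1*cos(z)^(sqrt(3))


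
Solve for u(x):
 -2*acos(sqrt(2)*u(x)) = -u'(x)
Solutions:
 Integral(1/acos(sqrt(2)*_y), (_y, u(x))) = C1 + 2*x


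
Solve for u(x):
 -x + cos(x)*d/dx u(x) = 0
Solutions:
 u(x) = C1 + Integral(x/cos(x), x)


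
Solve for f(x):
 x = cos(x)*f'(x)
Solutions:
 f(x) = C1 + Integral(x/cos(x), x)


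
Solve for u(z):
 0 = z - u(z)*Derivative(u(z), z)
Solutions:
 u(z) = -sqrt(C1 + z^2)
 u(z) = sqrt(C1 + z^2)


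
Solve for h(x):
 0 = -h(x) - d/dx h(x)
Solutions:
 h(x) = C1*exp(-x)


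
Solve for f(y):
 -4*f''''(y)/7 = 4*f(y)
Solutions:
 f(y) = (C1*sin(sqrt(2)*7^(1/4)*y/2) + C2*cos(sqrt(2)*7^(1/4)*y/2))*exp(-sqrt(2)*7^(1/4)*y/2) + (C3*sin(sqrt(2)*7^(1/4)*y/2) + C4*cos(sqrt(2)*7^(1/4)*y/2))*exp(sqrt(2)*7^(1/4)*y/2)


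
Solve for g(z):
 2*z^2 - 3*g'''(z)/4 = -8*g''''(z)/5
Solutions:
 g(z) = C1 + C2*z + C3*z^2 + C4*exp(15*z/32) + 2*z^5/45 + 64*z^4/135 + 8192*z^3/2025


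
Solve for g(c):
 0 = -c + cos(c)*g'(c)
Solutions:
 g(c) = C1 + Integral(c/cos(c), c)


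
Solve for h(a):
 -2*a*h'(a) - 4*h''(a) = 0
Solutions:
 h(a) = C1 + C2*erf(a/2)


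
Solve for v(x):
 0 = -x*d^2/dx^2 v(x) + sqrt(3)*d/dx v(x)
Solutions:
 v(x) = C1 + C2*x^(1 + sqrt(3))


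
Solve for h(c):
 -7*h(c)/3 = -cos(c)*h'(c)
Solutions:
 h(c) = C1*(sin(c) + 1)^(7/6)/(sin(c) - 1)^(7/6)


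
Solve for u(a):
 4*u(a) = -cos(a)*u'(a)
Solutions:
 u(a) = C1*(sin(a)^2 - 2*sin(a) + 1)/(sin(a)^2 + 2*sin(a) + 1)


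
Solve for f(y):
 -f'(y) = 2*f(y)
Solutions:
 f(y) = C1*exp(-2*y)


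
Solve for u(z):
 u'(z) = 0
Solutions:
 u(z) = C1


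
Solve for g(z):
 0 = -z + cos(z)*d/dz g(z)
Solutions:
 g(z) = C1 + Integral(z/cos(z), z)


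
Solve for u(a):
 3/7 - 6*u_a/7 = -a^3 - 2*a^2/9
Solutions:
 u(a) = C1 + 7*a^4/24 + 7*a^3/81 + a/2


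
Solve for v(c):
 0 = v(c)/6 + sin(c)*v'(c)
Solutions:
 v(c) = C1*(cos(c) + 1)^(1/12)/(cos(c) - 1)^(1/12)


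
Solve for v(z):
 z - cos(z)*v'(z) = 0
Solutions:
 v(z) = C1 + Integral(z/cos(z), z)


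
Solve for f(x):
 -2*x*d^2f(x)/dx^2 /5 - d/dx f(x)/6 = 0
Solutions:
 f(x) = C1 + C2*x^(7/12)


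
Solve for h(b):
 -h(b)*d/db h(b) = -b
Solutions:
 h(b) = -sqrt(C1 + b^2)
 h(b) = sqrt(C1 + b^2)


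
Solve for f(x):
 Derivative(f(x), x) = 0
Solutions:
 f(x) = C1


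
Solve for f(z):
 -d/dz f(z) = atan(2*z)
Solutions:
 f(z) = C1 - z*atan(2*z) + log(4*z^2 + 1)/4


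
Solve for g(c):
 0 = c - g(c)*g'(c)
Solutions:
 g(c) = -sqrt(C1 + c^2)
 g(c) = sqrt(C1 + c^2)


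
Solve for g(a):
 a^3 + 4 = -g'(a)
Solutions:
 g(a) = C1 - a^4/4 - 4*a


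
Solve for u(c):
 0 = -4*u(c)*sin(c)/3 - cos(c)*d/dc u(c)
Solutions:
 u(c) = C1*cos(c)^(4/3)


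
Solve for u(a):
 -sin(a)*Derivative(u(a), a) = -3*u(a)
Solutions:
 u(a) = C1*(cos(a) - 1)^(3/2)/(cos(a) + 1)^(3/2)


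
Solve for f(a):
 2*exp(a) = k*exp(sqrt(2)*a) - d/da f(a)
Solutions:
 f(a) = C1 + sqrt(2)*k*exp(sqrt(2)*a)/2 - 2*exp(a)


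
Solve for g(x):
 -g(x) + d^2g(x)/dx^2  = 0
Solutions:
 g(x) = C1*exp(-x) + C2*exp(x)


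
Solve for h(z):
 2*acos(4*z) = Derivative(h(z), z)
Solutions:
 h(z) = C1 + 2*z*acos(4*z) - sqrt(1 - 16*z^2)/2


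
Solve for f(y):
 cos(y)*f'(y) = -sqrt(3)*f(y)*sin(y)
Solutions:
 f(y) = C1*cos(y)^(sqrt(3))


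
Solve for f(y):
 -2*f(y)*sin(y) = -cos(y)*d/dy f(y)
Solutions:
 f(y) = C1/cos(y)^2


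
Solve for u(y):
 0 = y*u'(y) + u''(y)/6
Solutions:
 u(y) = C1 + C2*erf(sqrt(3)*y)


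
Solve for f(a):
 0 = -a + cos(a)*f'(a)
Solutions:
 f(a) = C1 + Integral(a/cos(a), a)


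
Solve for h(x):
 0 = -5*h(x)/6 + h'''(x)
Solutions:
 h(x) = C3*exp(5^(1/3)*6^(2/3)*x/6) + (C1*sin(2^(2/3)*3^(1/6)*5^(1/3)*x/4) + C2*cos(2^(2/3)*3^(1/6)*5^(1/3)*x/4))*exp(-5^(1/3)*6^(2/3)*x/12)


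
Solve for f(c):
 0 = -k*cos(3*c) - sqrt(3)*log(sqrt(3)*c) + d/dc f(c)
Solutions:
 f(c) = C1 + sqrt(3)*c*(log(c) - 1) + sqrt(3)*c*log(3)/2 + k*sin(3*c)/3


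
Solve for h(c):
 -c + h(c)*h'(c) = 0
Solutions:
 h(c) = -sqrt(C1 + c^2)
 h(c) = sqrt(C1 + c^2)


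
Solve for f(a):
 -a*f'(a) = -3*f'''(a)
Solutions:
 f(a) = C1 + Integral(C2*airyai(3^(2/3)*a/3) + C3*airybi(3^(2/3)*a/3), a)


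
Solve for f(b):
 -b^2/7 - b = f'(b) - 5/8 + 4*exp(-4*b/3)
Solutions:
 f(b) = C1 - b^3/21 - b^2/2 + 5*b/8 + 3*exp(-4*b/3)


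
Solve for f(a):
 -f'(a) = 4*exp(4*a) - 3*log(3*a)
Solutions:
 f(a) = C1 + 3*a*log(a) + 3*a*(-1 + log(3)) - exp(4*a)


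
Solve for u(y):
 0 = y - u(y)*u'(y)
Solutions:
 u(y) = -sqrt(C1 + y^2)
 u(y) = sqrt(C1 + y^2)


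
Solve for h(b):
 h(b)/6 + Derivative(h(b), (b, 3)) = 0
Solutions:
 h(b) = C3*exp(-6^(2/3)*b/6) + (C1*sin(2^(2/3)*3^(1/6)*b/4) + C2*cos(2^(2/3)*3^(1/6)*b/4))*exp(6^(2/3)*b/12)


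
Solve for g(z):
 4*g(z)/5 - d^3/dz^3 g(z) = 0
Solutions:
 g(z) = C3*exp(10^(2/3)*z/5) + (C1*sin(10^(2/3)*sqrt(3)*z/10) + C2*cos(10^(2/3)*sqrt(3)*z/10))*exp(-10^(2/3)*z/10)


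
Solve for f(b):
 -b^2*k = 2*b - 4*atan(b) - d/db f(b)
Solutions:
 f(b) = C1 + b^3*k/3 + b^2 - 4*b*atan(b) + 2*log(b^2 + 1)


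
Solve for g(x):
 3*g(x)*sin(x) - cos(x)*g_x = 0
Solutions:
 g(x) = C1/cos(x)^3


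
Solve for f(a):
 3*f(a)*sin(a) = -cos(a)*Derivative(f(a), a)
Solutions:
 f(a) = C1*cos(a)^3


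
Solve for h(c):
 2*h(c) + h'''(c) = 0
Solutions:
 h(c) = C3*exp(-2^(1/3)*c) + (C1*sin(2^(1/3)*sqrt(3)*c/2) + C2*cos(2^(1/3)*sqrt(3)*c/2))*exp(2^(1/3)*c/2)


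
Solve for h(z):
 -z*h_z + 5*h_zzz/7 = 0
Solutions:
 h(z) = C1 + Integral(C2*airyai(5^(2/3)*7^(1/3)*z/5) + C3*airybi(5^(2/3)*7^(1/3)*z/5), z)


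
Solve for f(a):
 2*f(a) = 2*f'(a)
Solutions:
 f(a) = C1*exp(a)


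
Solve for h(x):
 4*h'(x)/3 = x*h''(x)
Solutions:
 h(x) = C1 + C2*x^(7/3)


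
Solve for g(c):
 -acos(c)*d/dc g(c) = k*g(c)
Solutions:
 g(c) = C1*exp(-k*Integral(1/acos(c), c))


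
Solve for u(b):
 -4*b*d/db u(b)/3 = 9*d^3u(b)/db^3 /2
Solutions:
 u(b) = C1 + Integral(C2*airyai(-2*b/3) + C3*airybi(-2*b/3), b)


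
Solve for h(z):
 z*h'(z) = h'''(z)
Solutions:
 h(z) = C1 + Integral(C2*airyai(z) + C3*airybi(z), z)


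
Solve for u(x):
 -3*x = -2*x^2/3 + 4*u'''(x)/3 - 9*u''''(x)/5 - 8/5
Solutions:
 u(x) = C1 + C2*x + C3*x^2 + C4*exp(20*x/27) + x^5/120 - 3*x^4/80 - x^3/400


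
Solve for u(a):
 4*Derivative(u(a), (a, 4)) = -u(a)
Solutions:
 u(a) = (C1*sin(a/2) + C2*cos(a/2))*exp(-a/2) + (C3*sin(a/2) + C4*cos(a/2))*exp(a/2)


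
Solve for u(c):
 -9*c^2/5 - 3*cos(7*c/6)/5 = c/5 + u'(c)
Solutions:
 u(c) = C1 - 3*c^3/5 - c^2/10 - 18*sin(7*c/6)/35


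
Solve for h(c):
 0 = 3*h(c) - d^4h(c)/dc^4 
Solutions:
 h(c) = C1*exp(-3^(1/4)*c) + C2*exp(3^(1/4)*c) + C3*sin(3^(1/4)*c) + C4*cos(3^(1/4)*c)


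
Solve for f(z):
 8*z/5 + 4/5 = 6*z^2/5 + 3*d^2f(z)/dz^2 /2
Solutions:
 f(z) = C1 + C2*z - z^4/15 + 8*z^3/45 + 4*z^2/15


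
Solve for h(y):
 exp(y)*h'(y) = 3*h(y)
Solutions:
 h(y) = C1*exp(-3*exp(-y))


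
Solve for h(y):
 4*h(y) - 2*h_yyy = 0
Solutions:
 h(y) = C3*exp(2^(1/3)*y) + (C1*sin(2^(1/3)*sqrt(3)*y/2) + C2*cos(2^(1/3)*sqrt(3)*y/2))*exp(-2^(1/3)*y/2)


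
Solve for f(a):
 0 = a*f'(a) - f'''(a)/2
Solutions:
 f(a) = C1 + Integral(C2*airyai(2^(1/3)*a) + C3*airybi(2^(1/3)*a), a)


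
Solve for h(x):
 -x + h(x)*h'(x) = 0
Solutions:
 h(x) = -sqrt(C1 + x^2)
 h(x) = sqrt(C1 + x^2)


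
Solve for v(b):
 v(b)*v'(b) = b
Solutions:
 v(b) = -sqrt(C1 + b^2)
 v(b) = sqrt(C1 + b^2)


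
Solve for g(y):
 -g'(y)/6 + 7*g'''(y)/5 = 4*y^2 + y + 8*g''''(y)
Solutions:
 g(y) = C1 + C2*exp(y*(49/(60*sqrt(86570) + 17657)^(1/3) + 14 + (60*sqrt(86570) + 17657)^(1/3))/240)*sin(sqrt(3)*y*(-(60*sqrt(86570) + 17657)^(1/3) + 49/(60*sqrt(86570) + 17657)^(1/3))/240) + C3*exp(y*(49/(60*sqrt(86570) + 17657)^(1/3) + 14 + (60*sqrt(86570) + 17657)^(1/3))/240)*cos(sqrt(3)*y*(-(60*sqrt(86570) + 17657)^(1/3) + 49/(60*sqrt(86570) + 17657)^(1/3))/240) + C4*exp(y*(-(60*sqrt(86570) + 17657)^(1/3) - 49/(60*sqrt(86570) + 17657)^(1/3) + 7)/120) - 8*y^3 - 3*y^2 - 2016*y/5


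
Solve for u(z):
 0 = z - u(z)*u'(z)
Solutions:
 u(z) = -sqrt(C1 + z^2)
 u(z) = sqrt(C1 + z^2)


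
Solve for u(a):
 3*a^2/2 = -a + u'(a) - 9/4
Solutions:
 u(a) = C1 + a^3/2 + a^2/2 + 9*a/4


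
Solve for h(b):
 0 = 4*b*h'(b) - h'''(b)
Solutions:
 h(b) = C1 + Integral(C2*airyai(2^(2/3)*b) + C3*airybi(2^(2/3)*b), b)


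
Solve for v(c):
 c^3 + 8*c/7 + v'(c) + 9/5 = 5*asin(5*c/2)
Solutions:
 v(c) = C1 - c^4/4 - 4*c^2/7 + 5*c*asin(5*c/2) - 9*c/5 + sqrt(4 - 25*c^2)


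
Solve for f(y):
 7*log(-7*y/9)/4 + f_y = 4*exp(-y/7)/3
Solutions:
 f(y) = C1 - 7*y*log(-y)/4 + 7*y*(-log(7) + 1 + 2*log(3))/4 - 28*exp(-y/7)/3


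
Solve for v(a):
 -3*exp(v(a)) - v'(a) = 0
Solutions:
 v(a) = log(1/(C1 + 3*a))


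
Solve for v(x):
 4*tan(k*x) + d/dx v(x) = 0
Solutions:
 v(x) = C1 - 4*Piecewise((-log(cos(k*x))/k, Ne(k, 0)), (0, True))


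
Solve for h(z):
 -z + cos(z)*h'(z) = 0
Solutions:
 h(z) = C1 + Integral(z/cos(z), z)


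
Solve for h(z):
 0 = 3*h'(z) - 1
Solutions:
 h(z) = C1 + z/3


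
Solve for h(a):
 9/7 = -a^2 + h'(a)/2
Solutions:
 h(a) = C1 + 2*a^3/3 + 18*a/7


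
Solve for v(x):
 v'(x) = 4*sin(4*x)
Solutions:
 v(x) = C1 - cos(4*x)


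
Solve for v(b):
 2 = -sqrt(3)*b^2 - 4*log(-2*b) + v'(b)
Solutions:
 v(b) = C1 + sqrt(3)*b^3/3 + 4*b*log(-b) + 2*b*(-1 + 2*log(2))


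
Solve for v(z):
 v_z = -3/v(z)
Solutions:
 v(z) = -sqrt(C1 - 6*z)
 v(z) = sqrt(C1 - 6*z)


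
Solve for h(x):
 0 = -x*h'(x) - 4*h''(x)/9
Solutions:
 h(x) = C1 + C2*erf(3*sqrt(2)*x/4)


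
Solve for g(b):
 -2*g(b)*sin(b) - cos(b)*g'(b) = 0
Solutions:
 g(b) = C1*cos(b)^2


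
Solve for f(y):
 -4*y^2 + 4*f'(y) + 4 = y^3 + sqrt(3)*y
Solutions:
 f(y) = C1 + y^4/16 + y^3/3 + sqrt(3)*y^2/8 - y


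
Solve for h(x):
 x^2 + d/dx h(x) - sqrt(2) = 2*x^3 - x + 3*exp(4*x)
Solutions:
 h(x) = C1 + x^4/2 - x^3/3 - x^2/2 + sqrt(2)*x + 3*exp(4*x)/4


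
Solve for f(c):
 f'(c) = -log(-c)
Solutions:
 f(c) = C1 - c*log(-c) + c


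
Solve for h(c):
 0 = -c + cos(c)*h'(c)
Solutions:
 h(c) = C1 + Integral(c/cos(c), c)


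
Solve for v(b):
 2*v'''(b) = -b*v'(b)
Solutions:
 v(b) = C1 + Integral(C2*airyai(-2^(2/3)*b/2) + C3*airybi(-2^(2/3)*b/2), b)


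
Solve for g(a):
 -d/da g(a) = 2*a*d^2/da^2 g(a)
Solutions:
 g(a) = C1 + C2*sqrt(a)


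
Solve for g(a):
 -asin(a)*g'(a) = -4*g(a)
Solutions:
 g(a) = C1*exp(4*Integral(1/asin(a), a))


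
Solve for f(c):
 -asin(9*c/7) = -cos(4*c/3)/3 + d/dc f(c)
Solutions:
 f(c) = C1 - c*asin(9*c/7) - sqrt(49 - 81*c^2)/9 + sin(4*c/3)/4


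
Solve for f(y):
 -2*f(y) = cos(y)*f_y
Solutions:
 f(y) = C1*(sin(y) - 1)/(sin(y) + 1)


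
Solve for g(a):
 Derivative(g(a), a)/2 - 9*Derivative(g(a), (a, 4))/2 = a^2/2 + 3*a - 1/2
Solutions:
 g(a) = C1 + C4*exp(3^(1/3)*a/3) + a^3/3 + 3*a^2 - a + (C2*sin(3^(5/6)*a/6) + C3*cos(3^(5/6)*a/6))*exp(-3^(1/3)*a/6)


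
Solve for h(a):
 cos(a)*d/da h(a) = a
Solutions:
 h(a) = C1 + Integral(a/cos(a), a)


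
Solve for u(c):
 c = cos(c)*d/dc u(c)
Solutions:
 u(c) = C1 + Integral(c/cos(c), c)


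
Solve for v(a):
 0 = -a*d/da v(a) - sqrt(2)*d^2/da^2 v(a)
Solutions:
 v(a) = C1 + C2*erf(2^(1/4)*a/2)


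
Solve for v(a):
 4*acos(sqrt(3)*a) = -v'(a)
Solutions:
 v(a) = C1 - 4*a*acos(sqrt(3)*a) + 4*sqrt(3)*sqrt(1 - 3*a^2)/3


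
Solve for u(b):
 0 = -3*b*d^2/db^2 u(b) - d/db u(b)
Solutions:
 u(b) = C1 + C2*b^(2/3)


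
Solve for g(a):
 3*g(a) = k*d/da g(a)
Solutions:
 g(a) = C1*exp(3*a/k)


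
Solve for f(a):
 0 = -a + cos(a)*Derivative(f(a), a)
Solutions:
 f(a) = C1 + Integral(a/cos(a), a)


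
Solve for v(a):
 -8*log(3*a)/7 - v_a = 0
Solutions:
 v(a) = C1 - 8*a*log(a)/7 - 8*a*log(3)/7 + 8*a/7


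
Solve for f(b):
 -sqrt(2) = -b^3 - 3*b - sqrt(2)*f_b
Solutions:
 f(b) = C1 - sqrt(2)*b^4/8 - 3*sqrt(2)*b^2/4 + b


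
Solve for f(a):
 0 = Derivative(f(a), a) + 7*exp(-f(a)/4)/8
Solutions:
 f(a) = 4*log(C1 - 7*a/32)


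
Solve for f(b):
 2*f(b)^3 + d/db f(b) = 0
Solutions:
 f(b) = -sqrt(2)*sqrt(-1/(C1 - 2*b))/2
 f(b) = sqrt(2)*sqrt(-1/(C1 - 2*b))/2


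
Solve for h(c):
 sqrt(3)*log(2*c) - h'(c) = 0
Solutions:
 h(c) = C1 + sqrt(3)*c*log(c) - sqrt(3)*c + sqrt(3)*c*log(2)


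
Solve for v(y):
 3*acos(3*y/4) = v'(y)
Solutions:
 v(y) = C1 + 3*y*acos(3*y/4) - sqrt(16 - 9*y^2)


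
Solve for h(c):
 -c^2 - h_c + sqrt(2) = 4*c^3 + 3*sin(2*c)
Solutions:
 h(c) = C1 - c^4 - c^3/3 + sqrt(2)*c + 3*cos(2*c)/2


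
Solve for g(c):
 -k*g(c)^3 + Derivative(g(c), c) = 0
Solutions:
 g(c) = -sqrt(2)*sqrt(-1/(C1 + c*k))/2
 g(c) = sqrt(2)*sqrt(-1/(C1 + c*k))/2


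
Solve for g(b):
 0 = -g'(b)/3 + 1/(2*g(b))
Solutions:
 g(b) = -sqrt(C1 + 3*b)
 g(b) = sqrt(C1 + 3*b)


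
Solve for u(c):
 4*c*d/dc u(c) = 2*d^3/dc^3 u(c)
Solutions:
 u(c) = C1 + Integral(C2*airyai(2^(1/3)*c) + C3*airybi(2^(1/3)*c), c)


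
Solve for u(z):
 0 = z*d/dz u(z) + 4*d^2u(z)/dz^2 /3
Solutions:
 u(z) = C1 + C2*erf(sqrt(6)*z/4)


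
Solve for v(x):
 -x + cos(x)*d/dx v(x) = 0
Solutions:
 v(x) = C1 + Integral(x/cos(x), x)


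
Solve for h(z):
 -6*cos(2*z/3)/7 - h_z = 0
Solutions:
 h(z) = C1 - 9*sin(2*z/3)/7


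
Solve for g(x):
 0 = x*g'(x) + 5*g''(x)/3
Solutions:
 g(x) = C1 + C2*erf(sqrt(30)*x/10)


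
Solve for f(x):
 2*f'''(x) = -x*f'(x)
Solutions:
 f(x) = C1 + Integral(C2*airyai(-2^(2/3)*x/2) + C3*airybi(-2^(2/3)*x/2), x)


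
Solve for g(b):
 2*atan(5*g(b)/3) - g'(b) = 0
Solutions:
 Integral(1/atan(5*_y/3), (_y, g(b))) = C1 + 2*b


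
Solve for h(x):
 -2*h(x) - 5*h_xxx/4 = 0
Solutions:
 h(x) = C3*exp(-2*5^(2/3)*x/5) + (C1*sin(sqrt(3)*5^(2/3)*x/5) + C2*cos(sqrt(3)*5^(2/3)*x/5))*exp(5^(2/3)*x/5)


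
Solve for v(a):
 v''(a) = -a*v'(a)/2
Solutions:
 v(a) = C1 + C2*erf(a/2)


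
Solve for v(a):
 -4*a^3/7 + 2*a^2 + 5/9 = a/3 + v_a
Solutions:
 v(a) = C1 - a^4/7 + 2*a^3/3 - a^2/6 + 5*a/9


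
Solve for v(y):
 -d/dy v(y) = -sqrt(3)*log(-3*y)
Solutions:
 v(y) = C1 + sqrt(3)*y*log(-y) + sqrt(3)*y*(-1 + log(3))


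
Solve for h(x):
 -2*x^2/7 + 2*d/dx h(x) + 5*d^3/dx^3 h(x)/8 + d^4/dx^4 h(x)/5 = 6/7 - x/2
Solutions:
 h(x) = C1 + C2*exp(x*(-50 + 125*5^(2/3)/(96*sqrt(30111) + 16949)^(1/3) + 5^(1/3)*(96*sqrt(30111) + 16949)^(1/3))/48)*sin(sqrt(3)*5^(1/3)*x*(-(96*sqrt(30111) + 16949)^(1/3) + 125*5^(1/3)/(96*sqrt(30111) + 16949)^(1/3))/48) + C3*exp(x*(-50 + 125*5^(2/3)/(96*sqrt(30111) + 16949)^(1/3) + 5^(1/3)*(96*sqrt(30111) + 16949)^(1/3))/48)*cos(sqrt(3)*5^(1/3)*x*(-(96*sqrt(30111) + 16949)^(1/3) + 125*5^(1/3)/(96*sqrt(30111) + 16949)^(1/3))/48) + C4*exp(-x*(125*5^(2/3)/(96*sqrt(30111) + 16949)^(1/3) + 25 + 5^(1/3)*(96*sqrt(30111) + 16949)^(1/3))/24) + x^3/21 - x^2/8 + 19*x/56


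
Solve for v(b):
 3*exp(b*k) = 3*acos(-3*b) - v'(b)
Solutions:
 v(b) = C1 + 3*b*acos(-3*b) + sqrt(1 - 9*b^2) - 3*Piecewise((exp(b*k)/k, Ne(k, 0)), (b, True))


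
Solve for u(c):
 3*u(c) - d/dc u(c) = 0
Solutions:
 u(c) = C1*exp(3*c)


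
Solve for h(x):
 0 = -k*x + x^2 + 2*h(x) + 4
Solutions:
 h(x) = k*x/2 - x^2/2 - 2


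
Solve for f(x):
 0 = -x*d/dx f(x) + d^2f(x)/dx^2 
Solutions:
 f(x) = C1 + C2*erfi(sqrt(2)*x/2)


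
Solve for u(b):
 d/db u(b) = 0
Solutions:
 u(b) = C1


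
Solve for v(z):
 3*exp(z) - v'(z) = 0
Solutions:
 v(z) = C1 + 3*exp(z)


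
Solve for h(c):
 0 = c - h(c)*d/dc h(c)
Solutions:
 h(c) = -sqrt(C1 + c^2)
 h(c) = sqrt(C1 + c^2)


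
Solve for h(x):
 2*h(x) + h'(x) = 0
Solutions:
 h(x) = C1*exp(-2*x)


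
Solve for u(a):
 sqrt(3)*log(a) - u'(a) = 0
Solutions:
 u(a) = C1 + sqrt(3)*a*log(a) - sqrt(3)*a


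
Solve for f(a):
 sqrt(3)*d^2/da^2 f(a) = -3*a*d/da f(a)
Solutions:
 f(a) = C1 + C2*erf(sqrt(2)*3^(1/4)*a/2)


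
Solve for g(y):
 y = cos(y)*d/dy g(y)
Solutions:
 g(y) = C1 + Integral(y/cos(y), y)


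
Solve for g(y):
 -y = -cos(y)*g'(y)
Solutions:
 g(y) = C1 + Integral(y/cos(y), y)


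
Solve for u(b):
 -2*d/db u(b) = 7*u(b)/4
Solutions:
 u(b) = C1*exp(-7*b/8)


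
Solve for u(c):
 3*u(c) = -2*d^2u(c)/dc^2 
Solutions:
 u(c) = C1*sin(sqrt(6)*c/2) + C2*cos(sqrt(6)*c/2)


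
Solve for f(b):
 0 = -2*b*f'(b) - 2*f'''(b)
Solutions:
 f(b) = C1 + Integral(C2*airyai(-b) + C3*airybi(-b), b)


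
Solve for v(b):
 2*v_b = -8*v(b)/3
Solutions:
 v(b) = C1*exp(-4*b/3)


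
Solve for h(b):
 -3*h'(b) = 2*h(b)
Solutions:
 h(b) = C1*exp(-2*b/3)


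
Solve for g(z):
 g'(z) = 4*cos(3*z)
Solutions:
 g(z) = C1 + 4*sin(3*z)/3


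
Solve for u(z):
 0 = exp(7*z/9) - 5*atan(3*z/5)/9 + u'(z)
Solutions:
 u(z) = C1 + 5*z*atan(3*z/5)/9 - 9*exp(7*z/9)/7 - 25*log(9*z^2 + 25)/54


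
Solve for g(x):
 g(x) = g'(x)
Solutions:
 g(x) = C1*exp(x)


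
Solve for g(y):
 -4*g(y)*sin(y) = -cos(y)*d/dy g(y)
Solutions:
 g(y) = C1/cos(y)^4


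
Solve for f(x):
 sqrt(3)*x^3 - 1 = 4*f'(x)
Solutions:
 f(x) = C1 + sqrt(3)*x^4/16 - x/4


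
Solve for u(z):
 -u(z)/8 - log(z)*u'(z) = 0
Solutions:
 u(z) = C1*exp(-li(z)/8)


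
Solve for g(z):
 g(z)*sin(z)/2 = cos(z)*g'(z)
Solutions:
 g(z) = C1/sqrt(cos(z))


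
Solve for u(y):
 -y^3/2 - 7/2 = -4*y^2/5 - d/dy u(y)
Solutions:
 u(y) = C1 + y^4/8 - 4*y^3/15 + 7*y/2


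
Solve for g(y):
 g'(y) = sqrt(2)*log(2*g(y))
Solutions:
 -sqrt(2)*Integral(1/(log(_y) + log(2)), (_y, g(y)))/2 = C1 - y


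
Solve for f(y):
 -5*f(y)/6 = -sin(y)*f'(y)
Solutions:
 f(y) = C1*(cos(y) - 1)^(5/12)/(cos(y) + 1)^(5/12)


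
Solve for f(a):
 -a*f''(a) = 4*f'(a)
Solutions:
 f(a) = C1 + C2/a^3


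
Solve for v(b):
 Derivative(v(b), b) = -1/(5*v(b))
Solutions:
 v(b) = -sqrt(C1 - 10*b)/5
 v(b) = sqrt(C1 - 10*b)/5


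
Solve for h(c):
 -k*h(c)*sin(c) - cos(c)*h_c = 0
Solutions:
 h(c) = C1*exp(k*log(cos(c)))


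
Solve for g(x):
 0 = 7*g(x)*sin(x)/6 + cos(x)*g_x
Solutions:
 g(x) = C1*cos(x)^(7/6)


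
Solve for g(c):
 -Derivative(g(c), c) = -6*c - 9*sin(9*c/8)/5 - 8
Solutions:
 g(c) = C1 + 3*c^2 + 8*c - 8*cos(9*c/8)/5


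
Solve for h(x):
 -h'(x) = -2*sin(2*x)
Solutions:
 h(x) = C1 - cos(2*x)


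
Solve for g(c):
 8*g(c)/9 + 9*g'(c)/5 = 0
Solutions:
 g(c) = C1*exp(-40*c/81)


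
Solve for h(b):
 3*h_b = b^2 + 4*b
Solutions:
 h(b) = C1 + b^3/9 + 2*b^2/3


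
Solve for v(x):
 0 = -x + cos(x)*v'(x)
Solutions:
 v(x) = C1 + Integral(x/cos(x), x)


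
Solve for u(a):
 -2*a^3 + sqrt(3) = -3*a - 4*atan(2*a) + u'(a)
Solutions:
 u(a) = C1 - a^4/2 + 3*a^2/2 + 4*a*atan(2*a) + sqrt(3)*a - log(4*a^2 + 1)


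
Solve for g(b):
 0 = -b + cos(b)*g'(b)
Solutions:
 g(b) = C1 + Integral(b/cos(b), b)


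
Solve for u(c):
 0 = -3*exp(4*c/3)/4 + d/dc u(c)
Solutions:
 u(c) = C1 + 9*exp(4*c/3)/16


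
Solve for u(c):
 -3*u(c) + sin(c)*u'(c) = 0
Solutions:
 u(c) = C1*(cos(c) - 1)^(3/2)/(cos(c) + 1)^(3/2)


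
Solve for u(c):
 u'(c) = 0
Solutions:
 u(c) = C1


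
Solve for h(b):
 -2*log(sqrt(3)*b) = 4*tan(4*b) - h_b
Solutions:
 h(b) = C1 + 2*b*log(b) - 2*b + b*log(3) - log(cos(4*b))


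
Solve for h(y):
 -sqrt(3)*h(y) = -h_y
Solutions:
 h(y) = C1*exp(sqrt(3)*y)


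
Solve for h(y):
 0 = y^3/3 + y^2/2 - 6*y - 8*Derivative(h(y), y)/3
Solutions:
 h(y) = C1 + y^4/32 + y^3/16 - 9*y^2/8
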